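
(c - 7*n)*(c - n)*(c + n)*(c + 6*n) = c^4 - c^3*n - 43*c^2*n^2 + c*n^3 + 42*n^4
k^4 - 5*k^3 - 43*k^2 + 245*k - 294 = (k - 7)*(k - 3)*(k - 2)*(k + 7)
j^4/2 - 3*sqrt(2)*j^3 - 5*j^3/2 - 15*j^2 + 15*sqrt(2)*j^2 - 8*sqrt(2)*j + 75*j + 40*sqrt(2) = (j/2 + sqrt(2)/2)*(j - 5)*(j - 8*sqrt(2))*(j + sqrt(2))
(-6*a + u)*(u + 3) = -6*a*u - 18*a + u^2 + 3*u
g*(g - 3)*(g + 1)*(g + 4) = g^4 + 2*g^3 - 11*g^2 - 12*g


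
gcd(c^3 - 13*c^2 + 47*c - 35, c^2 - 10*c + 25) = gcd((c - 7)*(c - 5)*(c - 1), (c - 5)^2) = c - 5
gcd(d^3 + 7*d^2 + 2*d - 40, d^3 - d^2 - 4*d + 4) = d - 2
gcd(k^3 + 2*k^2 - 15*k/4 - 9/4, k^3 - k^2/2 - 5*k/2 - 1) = k + 1/2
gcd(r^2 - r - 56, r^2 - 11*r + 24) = r - 8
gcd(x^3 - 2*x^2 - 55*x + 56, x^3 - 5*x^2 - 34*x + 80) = x - 8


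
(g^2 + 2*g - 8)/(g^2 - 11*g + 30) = (g^2 + 2*g - 8)/(g^2 - 11*g + 30)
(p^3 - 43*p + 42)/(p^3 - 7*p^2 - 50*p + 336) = (p - 1)/(p - 8)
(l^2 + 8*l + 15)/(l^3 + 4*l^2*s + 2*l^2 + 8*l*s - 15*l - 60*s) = (l + 3)/(l^2 + 4*l*s - 3*l - 12*s)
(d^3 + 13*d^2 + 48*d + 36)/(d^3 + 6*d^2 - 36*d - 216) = (d + 1)/(d - 6)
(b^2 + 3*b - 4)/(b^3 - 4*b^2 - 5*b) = (-b^2 - 3*b + 4)/(b*(-b^2 + 4*b + 5))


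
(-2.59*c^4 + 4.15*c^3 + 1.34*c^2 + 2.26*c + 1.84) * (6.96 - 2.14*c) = 5.5426*c^5 - 26.9074*c^4 + 26.0164*c^3 + 4.49*c^2 + 11.792*c + 12.8064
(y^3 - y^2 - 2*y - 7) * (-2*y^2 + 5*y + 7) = -2*y^5 + 7*y^4 + 6*y^3 - 3*y^2 - 49*y - 49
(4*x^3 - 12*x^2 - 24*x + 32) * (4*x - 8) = 16*x^4 - 80*x^3 + 320*x - 256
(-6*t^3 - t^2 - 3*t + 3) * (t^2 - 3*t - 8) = -6*t^5 + 17*t^4 + 48*t^3 + 20*t^2 + 15*t - 24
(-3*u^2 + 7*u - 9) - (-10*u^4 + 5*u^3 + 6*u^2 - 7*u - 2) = 10*u^4 - 5*u^3 - 9*u^2 + 14*u - 7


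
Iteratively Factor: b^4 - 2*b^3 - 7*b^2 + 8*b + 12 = (b - 3)*(b^3 + b^2 - 4*b - 4) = (b - 3)*(b - 2)*(b^2 + 3*b + 2) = (b - 3)*(b - 2)*(b + 2)*(b + 1)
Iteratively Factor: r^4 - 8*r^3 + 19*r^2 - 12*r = (r - 3)*(r^3 - 5*r^2 + 4*r) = r*(r - 3)*(r^2 - 5*r + 4) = r*(r - 3)*(r - 1)*(r - 4)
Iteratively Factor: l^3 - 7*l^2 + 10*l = (l - 2)*(l^2 - 5*l) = l*(l - 2)*(l - 5)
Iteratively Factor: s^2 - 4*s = (s)*(s - 4)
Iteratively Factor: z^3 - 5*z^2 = (z)*(z^2 - 5*z) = z^2*(z - 5)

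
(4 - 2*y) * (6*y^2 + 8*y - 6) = -12*y^3 + 8*y^2 + 44*y - 24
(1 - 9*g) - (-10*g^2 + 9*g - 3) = 10*g^2 - 18*g + 4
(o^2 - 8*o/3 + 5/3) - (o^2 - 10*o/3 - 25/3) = 2*o/3 + 10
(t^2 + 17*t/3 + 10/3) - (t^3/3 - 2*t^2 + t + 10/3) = -t^3/3 + 3*t^2 + 14*t/3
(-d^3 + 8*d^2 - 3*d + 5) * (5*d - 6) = -5*d^4 + 46*d^3 - 63*d^2 + 43*d - 30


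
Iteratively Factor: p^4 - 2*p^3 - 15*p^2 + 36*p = (p)*(p^3 - 2*p^2 - 15*p + 36) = p*(p + 4)*(p^2 - 6*p + 9) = p*(p - 3)*(p + 4)*(p - 3)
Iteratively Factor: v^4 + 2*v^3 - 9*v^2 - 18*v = (v + 2)*(v^3 - 9*v) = (v - 3)*(v + 2)*(v^2 + 3*v) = (v - 3)*(v + 2)*(v + 3)*(v)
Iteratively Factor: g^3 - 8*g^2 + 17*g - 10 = (g - 2)*(g^2 - 6*g + 5) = (g - 2)*(g - 1)*(g - 5)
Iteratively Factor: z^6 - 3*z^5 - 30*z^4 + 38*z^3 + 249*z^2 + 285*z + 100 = (z + 1)*(z^5 - 4*z^4 - 26*z^3 + 64*z^2 + 185*z + 100) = (z - 5)*(z + 1)*(z^4 + z^3 - 21*z^2 - 41*z - 20) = (z - 5)^2*(z + 1)*(z^3 + 6*z^2 + 9*z + 4) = (z - 5)^2*(z + 1)^2*(z^2 + 5*z + 4) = (z - 5)^2*(z + 1)^2*(z + 4)*(z + 1)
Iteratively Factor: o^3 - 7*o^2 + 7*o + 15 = (o - 5)*(o^2 - 2*o - 3) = (o - 5)*(o - 3)*(o + 1)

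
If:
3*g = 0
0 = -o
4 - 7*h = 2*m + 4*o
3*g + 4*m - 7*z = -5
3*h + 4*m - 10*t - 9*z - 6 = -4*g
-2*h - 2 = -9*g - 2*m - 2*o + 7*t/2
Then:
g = 0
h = 143/229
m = -85/458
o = 0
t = -1658/1603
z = 975/1603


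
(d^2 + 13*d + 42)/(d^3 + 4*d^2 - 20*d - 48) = (d + 7)/(d^2 - 2*d - 8)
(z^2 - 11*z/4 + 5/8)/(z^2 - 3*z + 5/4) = (4*z - 1)/(2*(2*z - 1))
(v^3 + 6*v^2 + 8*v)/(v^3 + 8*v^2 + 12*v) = (v + 4)/(v + 6)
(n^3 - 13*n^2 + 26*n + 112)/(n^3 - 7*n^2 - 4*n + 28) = (n - 8)/(n - 2)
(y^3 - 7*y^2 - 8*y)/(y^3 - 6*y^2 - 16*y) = (y + 1)/(y + 2)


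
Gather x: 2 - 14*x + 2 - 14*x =4 - 28*x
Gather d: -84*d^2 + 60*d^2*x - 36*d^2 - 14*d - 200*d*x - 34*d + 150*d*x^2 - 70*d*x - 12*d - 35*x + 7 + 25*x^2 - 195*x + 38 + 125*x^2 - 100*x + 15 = d^2*(60*x - 120) + d*(150*x^2 - 270*x - 60) + 150*x^2 - 330*x + 60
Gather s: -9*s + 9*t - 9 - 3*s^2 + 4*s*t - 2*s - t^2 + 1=-3*s^2 + s*(4*t - 11) - t^2 + 9*t - 8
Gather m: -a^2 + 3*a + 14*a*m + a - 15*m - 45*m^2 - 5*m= -a^2 + 4*a - 45*m^2 + m*(14*a - 20)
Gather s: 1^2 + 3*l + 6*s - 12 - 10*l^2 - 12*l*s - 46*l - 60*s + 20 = -10*l^2 - 43*l + s*(-12*l - 54) + 9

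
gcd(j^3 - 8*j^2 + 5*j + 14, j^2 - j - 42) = j - 7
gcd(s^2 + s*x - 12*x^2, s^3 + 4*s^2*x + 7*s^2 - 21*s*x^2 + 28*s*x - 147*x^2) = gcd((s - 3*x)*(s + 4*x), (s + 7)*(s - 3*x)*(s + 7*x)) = -s + 3*x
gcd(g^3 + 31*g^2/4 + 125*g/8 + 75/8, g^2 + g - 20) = g + 5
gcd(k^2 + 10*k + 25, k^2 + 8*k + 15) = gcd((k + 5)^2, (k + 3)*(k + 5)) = k + 5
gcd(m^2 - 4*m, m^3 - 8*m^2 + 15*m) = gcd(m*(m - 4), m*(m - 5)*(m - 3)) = m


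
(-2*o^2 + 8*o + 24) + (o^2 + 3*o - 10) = -o^2 + 11*o + 14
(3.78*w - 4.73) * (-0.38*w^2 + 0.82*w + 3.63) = -1.4364*w^3 + 4.897*w^2 + 9.8428*w - 17.1699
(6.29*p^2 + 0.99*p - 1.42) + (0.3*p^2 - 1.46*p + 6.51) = 6.59*p^2 - 0.47*p + 5.09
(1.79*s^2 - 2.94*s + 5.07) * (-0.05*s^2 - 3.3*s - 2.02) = -0.0895*s^4 - 5.76*s^3 + 5.8327*s^2 - 10.7922*s - 10.2414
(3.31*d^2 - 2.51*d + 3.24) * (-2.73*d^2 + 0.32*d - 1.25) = -9.0363*d^4 + 7.9115*d^3 - 13.7859*d^2 + 4.1743*d - 4.05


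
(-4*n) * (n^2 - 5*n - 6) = -4*n^3 + 20*n^2 + 24*n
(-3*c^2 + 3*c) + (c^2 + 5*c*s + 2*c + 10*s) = -2*c^2 + 5*c*s + 5*c + 10*s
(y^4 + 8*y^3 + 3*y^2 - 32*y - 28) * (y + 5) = y^5 + 13*y^4 + 43*y^3 - 17*y^2 - 188*y - 140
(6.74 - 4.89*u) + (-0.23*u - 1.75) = 4.99 - 5.12*u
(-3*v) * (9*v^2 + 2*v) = -27*v^3 - 6*v^2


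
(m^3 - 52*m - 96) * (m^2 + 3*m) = m^5 + 3*m^4 - 52*m^3 - 252*m^2 - 288*m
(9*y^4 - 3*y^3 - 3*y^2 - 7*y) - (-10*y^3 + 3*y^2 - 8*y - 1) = 9*y^4 + 7*y^3 - 6*y^2 + y + 1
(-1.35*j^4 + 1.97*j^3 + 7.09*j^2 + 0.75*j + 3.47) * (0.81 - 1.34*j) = 1.809*j^5 - 3.7333*j^4 - 7.9049*j^3 + 4.7379*j^2 - 4.0423*j + 2.8107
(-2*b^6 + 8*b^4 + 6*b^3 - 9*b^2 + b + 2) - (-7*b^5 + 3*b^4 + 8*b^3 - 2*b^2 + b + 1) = -2*b^6 + 7*b^5 + 5*b^4 - 2*b^3 - 7*b^2 + 1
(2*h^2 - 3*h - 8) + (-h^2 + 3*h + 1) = h^2 - 7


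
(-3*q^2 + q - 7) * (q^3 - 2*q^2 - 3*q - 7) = -3*q^5 + 7*q^4 + 32*q^2 + 14*q + 49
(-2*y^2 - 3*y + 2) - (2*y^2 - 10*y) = -4*y^2 + 7*y + 2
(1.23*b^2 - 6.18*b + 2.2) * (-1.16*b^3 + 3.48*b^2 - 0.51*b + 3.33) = -1.4268*b^5 + 11.4492*b^4 - 24.6857*b^3 + 14.9037*b^2 - 21.7014*b + 7.326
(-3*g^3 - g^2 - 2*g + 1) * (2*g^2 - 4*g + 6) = -6*g^5 + 10*g^4 - 18*g^3 + 4*g^2 - 16*g + 6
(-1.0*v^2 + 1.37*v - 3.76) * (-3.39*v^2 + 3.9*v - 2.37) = 3.39*v^4 - 8.5443*v^3 + 20.4594*v^2 - 17.9109*v + 8.9112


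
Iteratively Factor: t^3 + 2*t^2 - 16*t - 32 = (t + 4)*(t^2 - 2*t - 8) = (t + 2)*(t + 4)*(t - 4)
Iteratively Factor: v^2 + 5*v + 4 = (v + 4)*(v + 1)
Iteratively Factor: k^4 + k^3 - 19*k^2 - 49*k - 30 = (k + 3)*(k^3 - 2*k^2 - 13*k - 10) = (k + 2)*(k + 3)*(k^2 - 4*k - 5) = (k + 1)*(k + 2)*(k + 3)*(k - 5)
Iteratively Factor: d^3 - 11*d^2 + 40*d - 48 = (d - 4)*(d^2 - 7*d + 12) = (d - 4)^2*(d - 3)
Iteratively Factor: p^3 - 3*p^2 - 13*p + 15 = (p - 1)*(p^2 - 2*p - 15) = (p - 1)*(p + 3)*(p - 5)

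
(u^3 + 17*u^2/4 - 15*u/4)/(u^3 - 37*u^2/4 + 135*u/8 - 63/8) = 2*u*(u + 5)/(2*u^2 - 17*u + 21)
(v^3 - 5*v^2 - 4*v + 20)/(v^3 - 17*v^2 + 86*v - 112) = (v^2 - 3*v - 10)/(v^2 - 15*v + 56)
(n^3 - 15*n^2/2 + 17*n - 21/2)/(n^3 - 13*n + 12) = (n - 7/2)/(n + 4)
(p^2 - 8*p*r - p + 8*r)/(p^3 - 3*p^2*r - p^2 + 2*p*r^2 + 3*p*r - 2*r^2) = (p - 8*r)/(p^2 - 3*p*r + 2*r^2)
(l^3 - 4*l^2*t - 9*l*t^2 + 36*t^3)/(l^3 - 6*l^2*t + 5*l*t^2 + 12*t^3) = (l + 3*t)/(l + t)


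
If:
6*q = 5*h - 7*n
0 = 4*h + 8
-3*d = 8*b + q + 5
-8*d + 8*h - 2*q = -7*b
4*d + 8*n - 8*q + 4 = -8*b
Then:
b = 276/2399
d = -4023/2399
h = -2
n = -1598/2399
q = -2134/2399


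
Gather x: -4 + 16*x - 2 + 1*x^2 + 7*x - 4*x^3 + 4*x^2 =-4*x^3 + 5*x^2 + 23*x - 6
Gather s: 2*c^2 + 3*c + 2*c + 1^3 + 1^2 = 2*c^2 + 5*c + 2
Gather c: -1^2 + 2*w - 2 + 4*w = 6*w - 3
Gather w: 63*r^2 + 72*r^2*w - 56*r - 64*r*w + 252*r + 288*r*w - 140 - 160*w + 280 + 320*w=63*r^2 + 196*r + w*(72*r^2 + 224*r + 160) + 140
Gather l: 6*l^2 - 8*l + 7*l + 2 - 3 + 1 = 6*l^2 - l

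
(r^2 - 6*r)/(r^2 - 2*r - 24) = r/(r + 4)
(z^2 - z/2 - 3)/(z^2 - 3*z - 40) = (-z^2 + z/2 + 3)/(-z^2 + 3*z + 40)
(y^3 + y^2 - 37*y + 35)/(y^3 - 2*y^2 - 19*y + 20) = (y + 7)/(y + 4)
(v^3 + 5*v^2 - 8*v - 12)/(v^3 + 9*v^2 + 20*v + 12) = (v - 2)/(v + 2)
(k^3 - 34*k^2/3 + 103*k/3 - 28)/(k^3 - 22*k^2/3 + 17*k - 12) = (k - 7)/(k - 3)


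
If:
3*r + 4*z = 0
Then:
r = -4*z/3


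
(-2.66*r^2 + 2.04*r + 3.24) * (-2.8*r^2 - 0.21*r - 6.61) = 7.448*r^4 - 5.1534*r^3 + 8.0822*r^2 - 14.1648*r - 21.4164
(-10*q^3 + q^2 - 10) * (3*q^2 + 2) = -30*q^5 + 3*q^4 - 20*q^3 - 28*q^2 - 20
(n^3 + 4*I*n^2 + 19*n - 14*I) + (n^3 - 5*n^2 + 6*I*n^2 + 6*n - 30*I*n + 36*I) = 2*n^3 - 5*n^2 + 10*I*n^2 + 25*n - 30*I*n + 22*I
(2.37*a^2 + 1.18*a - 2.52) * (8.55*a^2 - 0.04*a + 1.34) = 20.2635*a^4 + 9.9942*a^3 - 18.4174*a^2 + 1.682*a - 3.3768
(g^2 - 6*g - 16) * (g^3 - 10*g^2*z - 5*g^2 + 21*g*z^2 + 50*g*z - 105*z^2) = g^5 - 10*g^4*z - 11*g^4 + 21*g^3*z^2 + 110*g^3*z + 14*g^3 - 231*g^2*z^2 - 140*g^2*z + 80*g^2 + 294*g*z^2 - 800*g*z + 1680*z^2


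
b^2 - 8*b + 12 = (b - 6)*(b - 2)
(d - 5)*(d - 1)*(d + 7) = d^3 + d^2 - 37*d + 35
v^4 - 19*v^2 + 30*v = v*(v - 3)*(v - 2)*(v + 5)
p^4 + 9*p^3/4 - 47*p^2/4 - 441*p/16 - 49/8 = (p - 7/2)*(p + 1/4)*(p + 2)*(p + 7/2)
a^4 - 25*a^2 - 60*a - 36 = (a - 6)*(a + 1)*(a + 2)*(a + 3)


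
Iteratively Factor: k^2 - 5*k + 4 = (k - 4)*(k - 1)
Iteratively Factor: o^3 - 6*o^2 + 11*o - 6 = (o - 2)*(o^2 - 4*o + 3) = (o - 2)*(o - 1)*(o - 3)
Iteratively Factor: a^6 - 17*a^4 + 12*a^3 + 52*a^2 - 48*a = (a - 3)*(a^5 + 3*a^4 - 8*a^3 - 12*a^2 + 16*a) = (a - 3)*(a + 2)*(a^4 + a^3 - 10*a^2 + 8*a) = (a - 3)*(a - 2)*(a + 2)*(a^3 + 3*a^2 - 4*a) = (a - 3)*(a - 2)*(a - 1)*(a + 2)*(a^2 + 4*a) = (a - 3)*(a - 2)*(a - 1)*(a + 2)*(a + 4)*(a)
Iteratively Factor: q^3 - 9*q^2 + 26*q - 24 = (q - 2)*(q^2 - 7*q + 12) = (q - 3)*(q - 2)*(q - 4)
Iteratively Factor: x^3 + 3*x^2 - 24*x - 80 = (x - 5)*(x^2 + 8*x + 16) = (x - 5)*(x + 4)*(x + 4)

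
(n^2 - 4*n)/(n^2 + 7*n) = (n - 4)/(n + 7)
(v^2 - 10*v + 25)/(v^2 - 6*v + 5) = (v - 5)/(v - 1)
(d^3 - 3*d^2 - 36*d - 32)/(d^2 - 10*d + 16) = (d^2 + 5*d + 4)/(d - 2)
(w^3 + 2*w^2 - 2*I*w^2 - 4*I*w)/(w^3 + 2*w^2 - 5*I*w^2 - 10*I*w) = (w - 2*I)/(w - 5*I)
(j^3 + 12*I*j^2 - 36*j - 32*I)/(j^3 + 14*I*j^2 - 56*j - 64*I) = (j + 2*I)/(j + 4*I)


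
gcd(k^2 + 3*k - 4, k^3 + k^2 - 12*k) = k + 4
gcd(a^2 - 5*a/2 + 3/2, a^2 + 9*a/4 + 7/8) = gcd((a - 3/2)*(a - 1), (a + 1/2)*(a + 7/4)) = 1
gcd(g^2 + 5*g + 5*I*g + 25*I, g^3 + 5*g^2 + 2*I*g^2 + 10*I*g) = g + 5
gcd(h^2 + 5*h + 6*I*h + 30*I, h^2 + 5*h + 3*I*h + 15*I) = h + 5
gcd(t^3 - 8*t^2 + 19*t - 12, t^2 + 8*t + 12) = 1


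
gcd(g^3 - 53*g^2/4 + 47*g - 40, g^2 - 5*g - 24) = g - 8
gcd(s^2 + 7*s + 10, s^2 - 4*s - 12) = s + 2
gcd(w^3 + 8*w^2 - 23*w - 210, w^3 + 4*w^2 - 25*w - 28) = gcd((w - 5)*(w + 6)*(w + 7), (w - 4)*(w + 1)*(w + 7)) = w + 7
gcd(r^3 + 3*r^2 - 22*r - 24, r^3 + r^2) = r + 1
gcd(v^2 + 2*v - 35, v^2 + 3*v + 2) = 1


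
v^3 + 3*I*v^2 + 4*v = v*(v - I)*(v + 4*I)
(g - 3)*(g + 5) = g^2 + 2*g - 15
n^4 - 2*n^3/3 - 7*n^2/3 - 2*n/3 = n*(n - 2)*(n + 1/3)*(n + 1)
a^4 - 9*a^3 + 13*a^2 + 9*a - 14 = (a - 7)*(a - 2)*(a - 1)*(a + 1)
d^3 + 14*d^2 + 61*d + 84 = (d + 3)*(d + 4)*(d + 7)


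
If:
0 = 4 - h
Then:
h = 4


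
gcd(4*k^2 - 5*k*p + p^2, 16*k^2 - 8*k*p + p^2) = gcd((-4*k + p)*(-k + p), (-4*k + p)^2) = -4*k + p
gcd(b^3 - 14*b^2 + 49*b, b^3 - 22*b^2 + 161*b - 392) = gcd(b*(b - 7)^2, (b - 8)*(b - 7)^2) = b^2 - 14*b + 49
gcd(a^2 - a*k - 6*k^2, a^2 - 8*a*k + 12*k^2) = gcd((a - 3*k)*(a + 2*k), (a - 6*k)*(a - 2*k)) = 1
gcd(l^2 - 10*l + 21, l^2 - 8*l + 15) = l - 3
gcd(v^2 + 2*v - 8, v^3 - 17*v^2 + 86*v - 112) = v - 2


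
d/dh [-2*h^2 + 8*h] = 8 - 4*h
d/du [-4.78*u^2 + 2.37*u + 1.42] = 2.37 - 9.56*u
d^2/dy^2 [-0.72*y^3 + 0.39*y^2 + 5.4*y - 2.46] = 0.78 - 4.32*y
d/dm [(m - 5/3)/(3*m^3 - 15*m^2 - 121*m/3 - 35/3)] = 2*(-27*m^3 + 135*m^2 - 225*m - 355)/(81*m^6 - 810*m^5 - 153*m^4 + 10260*m^3 + 17791*m^2 + 8470*m + 1225)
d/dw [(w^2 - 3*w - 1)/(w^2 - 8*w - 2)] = (-5*w^2 - 2*w - 2)/(w^4 - 16*w^3 + 60*w^2 + 32*w + 4)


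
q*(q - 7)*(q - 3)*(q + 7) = q^4 - 3*q^3 - 49*q^2 + 147*q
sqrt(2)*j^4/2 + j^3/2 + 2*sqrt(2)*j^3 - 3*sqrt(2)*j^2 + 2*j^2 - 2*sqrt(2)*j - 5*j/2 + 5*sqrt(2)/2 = (j - 1)*(j + 5)*(j - sqrt(2)/2)*(sqrt(2)*j/2 + 1)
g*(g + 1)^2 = g^3 + 2*g^2 + g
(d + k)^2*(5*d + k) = 5*d^3 + 11*d^2*k + 7*d*k^2 + k^3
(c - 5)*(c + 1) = c^2 - 4*c - 5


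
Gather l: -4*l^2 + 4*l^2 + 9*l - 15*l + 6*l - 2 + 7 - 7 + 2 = 0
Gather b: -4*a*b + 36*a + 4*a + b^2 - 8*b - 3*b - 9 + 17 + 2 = 40*a + b^2 + b*(-4*a - 11) + 10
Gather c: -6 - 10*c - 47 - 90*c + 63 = 10 - 100*c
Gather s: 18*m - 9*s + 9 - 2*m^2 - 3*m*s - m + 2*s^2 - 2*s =-2*m^2 + 17*m + 2*s^2 + s*(-3*m - 11) + 9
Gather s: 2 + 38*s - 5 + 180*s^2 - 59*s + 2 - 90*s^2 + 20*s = 90*s^2 - s - 1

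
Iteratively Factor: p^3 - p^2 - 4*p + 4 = (p - 2)*(p^2 + p - 2) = (p - 2)*(p - 1)*(p + 2)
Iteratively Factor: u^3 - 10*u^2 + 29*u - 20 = (u - 5)*(u^2 - 5*u + 4) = (u - 5)*(u - 4)*(u - 1)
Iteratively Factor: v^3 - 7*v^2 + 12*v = (v)*(v^2 - 7*v + 12) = v*(v - 3)*(v - 4)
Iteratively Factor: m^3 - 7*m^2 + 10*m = (m - 2)*(m^2 - 5*m) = m*(m - 2)*(m - 5)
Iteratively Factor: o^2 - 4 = (o + 2)*(o - 2)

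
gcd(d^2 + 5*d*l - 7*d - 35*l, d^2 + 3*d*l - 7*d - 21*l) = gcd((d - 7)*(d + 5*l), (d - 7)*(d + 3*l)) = d - 7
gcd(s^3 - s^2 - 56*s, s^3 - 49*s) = s^2 + 7*s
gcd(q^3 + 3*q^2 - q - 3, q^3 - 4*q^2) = 1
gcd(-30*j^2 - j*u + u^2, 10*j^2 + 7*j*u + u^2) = 5*j + u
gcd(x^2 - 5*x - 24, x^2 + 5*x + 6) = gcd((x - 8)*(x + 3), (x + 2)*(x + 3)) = x + 3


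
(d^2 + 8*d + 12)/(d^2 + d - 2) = (d + 6)/(d - 1)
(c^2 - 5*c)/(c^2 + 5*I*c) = (c - 5)/(c + 5*I)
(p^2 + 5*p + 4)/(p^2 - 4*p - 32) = (p + 1)/(p - 8)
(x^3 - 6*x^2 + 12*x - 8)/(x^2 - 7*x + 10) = (x^2 - 4*x + 4)/(x - 5)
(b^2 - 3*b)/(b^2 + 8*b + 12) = b*(b - 3)/(b^2 + 8*b + 12)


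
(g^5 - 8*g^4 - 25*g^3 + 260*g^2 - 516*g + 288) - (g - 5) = g^5 - 8*g^4 - 25*g^3 + 260*g^2 - 517*g + 293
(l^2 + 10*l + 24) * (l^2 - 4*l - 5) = l^4 + 6*l^3 - 21*l^2 - 146*l - 120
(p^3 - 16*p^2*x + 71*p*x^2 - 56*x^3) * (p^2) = p^5 - 16*p^4*x + 71*p^3*x^2 - 56*p^2*x^3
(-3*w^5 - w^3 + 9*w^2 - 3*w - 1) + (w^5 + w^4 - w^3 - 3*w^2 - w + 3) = -2*w^5 + w^4 - 2*w^3 + 6*w^2 - 4*w + 2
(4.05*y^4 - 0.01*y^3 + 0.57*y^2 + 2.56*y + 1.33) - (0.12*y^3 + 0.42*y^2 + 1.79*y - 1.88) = 4.05*y^4 - 0.13*y^3 + 0.15*y^2 + 0.77*y + 3.21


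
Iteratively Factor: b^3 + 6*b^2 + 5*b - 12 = (b + 4)*(b^2 + 2*b - 3) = (b + 3)*(b + 4)*(b - 1)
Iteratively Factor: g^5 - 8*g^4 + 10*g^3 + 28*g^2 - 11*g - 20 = (g + 1)*(g^4 - 9*g^3 + 19*g^2 + 9*g - 20) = (g - 5)*(g + 1)*(g^3 - 4*g^2 - g + 4) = (g - 5)*(g + 1)^2*(g^2 - 5*g + 4) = (g - 5)*(g - 1)*(g + 1)^2*(g - 4)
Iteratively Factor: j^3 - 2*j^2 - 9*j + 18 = (j + 3)*(j^2 - 5*j + 6) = (j - 2)*(j + 3)*(j - 3)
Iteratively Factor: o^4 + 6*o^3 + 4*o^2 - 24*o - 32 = (o + 2)*(o^3 + 4*o^2 - 4*o - 16) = (o + 2)^2*(o^2 + 2*o - 8) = (o + 2)^2*(o + 4)*(o - 2)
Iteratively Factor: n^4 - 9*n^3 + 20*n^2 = (n - 4)*(n^3 - 5*n^2) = n*(n - 4)*(n^2 - 5*n) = n^2*(n - 4)*(n - 5)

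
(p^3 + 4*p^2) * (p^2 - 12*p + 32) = p^5 - 8*p^4 - 16*p^3 + 128*p^2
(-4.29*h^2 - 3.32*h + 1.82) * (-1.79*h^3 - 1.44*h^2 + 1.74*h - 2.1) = 7.6791*h^5 + 12.1204*h^4 - 5.9416*h^3 + 0.611400000000001*h^2 + 10.1388*h - 3.822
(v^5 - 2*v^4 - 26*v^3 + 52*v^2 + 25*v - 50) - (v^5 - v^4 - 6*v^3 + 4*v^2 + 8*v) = -v^4 - 20*v^3 + 48*v^2 + 17*v - 50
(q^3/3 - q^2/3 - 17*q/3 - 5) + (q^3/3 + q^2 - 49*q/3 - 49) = 2*q^3/3 + 2*q^2/3 - 22*q - 54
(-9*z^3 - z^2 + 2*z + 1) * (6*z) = -54*z^4 - 6*z^3 + 12*z^2 + 6*z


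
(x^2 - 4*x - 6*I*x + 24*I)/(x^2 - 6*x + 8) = (x - 6*I)/(x - 2)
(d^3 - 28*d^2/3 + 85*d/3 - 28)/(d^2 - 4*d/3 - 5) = (3*d^2 - 19*d + 28)/(3*d + 5)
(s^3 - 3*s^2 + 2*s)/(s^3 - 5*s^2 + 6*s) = (s - 1)/(s - 3)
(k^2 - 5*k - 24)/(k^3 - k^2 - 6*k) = (-k^2 + 5*k + 24)/(k*(-k^2 + k + 6))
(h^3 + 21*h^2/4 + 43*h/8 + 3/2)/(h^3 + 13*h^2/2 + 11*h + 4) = (h + 3/4)/(h + 2)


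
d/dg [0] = 0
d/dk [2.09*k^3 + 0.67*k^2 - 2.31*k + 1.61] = 6.27*k^2 + 1.34*k - 2.31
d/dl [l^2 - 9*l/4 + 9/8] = 2*l - 9/4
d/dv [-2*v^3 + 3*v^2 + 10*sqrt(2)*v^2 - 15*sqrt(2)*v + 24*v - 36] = -6*v^2 + 6*v + 20*sqrt(2)*v - 15*sqrt(2) + 24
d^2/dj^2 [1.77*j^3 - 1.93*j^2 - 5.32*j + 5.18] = 10.62*j - 3.86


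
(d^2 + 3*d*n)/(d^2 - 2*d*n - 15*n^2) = d/(d - 5*n)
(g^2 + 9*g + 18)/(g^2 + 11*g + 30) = (g + 3)/(g + 5)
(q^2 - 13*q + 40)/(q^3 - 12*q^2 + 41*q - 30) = (q - 8)/(q^2 - 7*q + 6)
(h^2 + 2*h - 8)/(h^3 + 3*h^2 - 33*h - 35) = (h^2 + 2*h - 8)/(h^3 + 3*h^2 - 33*h - 35)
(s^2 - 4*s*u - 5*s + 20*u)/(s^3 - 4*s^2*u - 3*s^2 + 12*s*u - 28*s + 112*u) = (s - 5)/(s^2 - 3*s - 28)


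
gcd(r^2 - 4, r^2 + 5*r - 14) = r - 2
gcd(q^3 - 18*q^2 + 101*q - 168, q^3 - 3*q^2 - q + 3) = q - 3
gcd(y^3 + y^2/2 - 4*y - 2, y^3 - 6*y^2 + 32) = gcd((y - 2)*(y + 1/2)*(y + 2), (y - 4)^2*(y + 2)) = y + 2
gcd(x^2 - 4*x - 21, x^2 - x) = 1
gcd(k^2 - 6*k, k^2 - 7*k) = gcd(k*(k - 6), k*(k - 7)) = k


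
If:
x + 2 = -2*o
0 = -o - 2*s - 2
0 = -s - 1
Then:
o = 0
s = -1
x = -2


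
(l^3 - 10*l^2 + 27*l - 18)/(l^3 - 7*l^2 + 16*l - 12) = (l^2 - 7*l + 6)/(l^2 - 4*l + 4)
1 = 1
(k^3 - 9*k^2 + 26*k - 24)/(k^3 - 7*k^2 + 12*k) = (k - 2)/k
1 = 1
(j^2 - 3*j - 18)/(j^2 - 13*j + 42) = (j + 3)/(j - 7)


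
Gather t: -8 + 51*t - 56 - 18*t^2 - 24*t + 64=-18*t^2 + 27*t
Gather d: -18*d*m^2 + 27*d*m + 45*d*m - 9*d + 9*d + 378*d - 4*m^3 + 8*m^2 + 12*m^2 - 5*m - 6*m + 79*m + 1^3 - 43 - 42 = d*(-18*m^2 + 72*m + 378) - 4*m^3 + 20*m^2 + 68*m - 84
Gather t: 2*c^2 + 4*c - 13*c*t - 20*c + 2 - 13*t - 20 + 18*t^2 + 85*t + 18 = 2*c^2 - 16*c + 18*t^2 + t*(72 - 13*c)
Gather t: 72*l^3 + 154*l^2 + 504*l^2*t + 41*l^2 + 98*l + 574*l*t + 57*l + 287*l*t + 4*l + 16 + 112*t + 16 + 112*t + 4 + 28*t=72*l^3 + 195*l^2 + 159*l + t*(504*l^2 + 861*l + 252) + 36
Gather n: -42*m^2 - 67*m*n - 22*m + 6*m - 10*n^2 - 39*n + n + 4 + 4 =-42*m^2 - 16*m - 10*n^2 + n*(-67*m - 38) + 8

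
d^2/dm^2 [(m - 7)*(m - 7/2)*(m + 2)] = 6*m - 17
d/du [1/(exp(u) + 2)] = -exp(u)/(exp(u) + 2)^2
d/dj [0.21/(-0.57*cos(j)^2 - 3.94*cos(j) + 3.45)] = -(0.2394*cos(j) + 0.8274)*sin(j)/(0.57*cos(j)^2 + 3.94*cos(j) - 3.45)^2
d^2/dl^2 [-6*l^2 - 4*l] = -12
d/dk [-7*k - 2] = -7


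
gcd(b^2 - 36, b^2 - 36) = b^2 - 36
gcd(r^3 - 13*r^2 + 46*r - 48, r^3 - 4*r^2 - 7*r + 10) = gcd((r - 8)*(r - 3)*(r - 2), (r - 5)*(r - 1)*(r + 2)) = 1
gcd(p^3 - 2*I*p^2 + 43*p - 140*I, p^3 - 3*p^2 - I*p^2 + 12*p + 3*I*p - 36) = p - 4*I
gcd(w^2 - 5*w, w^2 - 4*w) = w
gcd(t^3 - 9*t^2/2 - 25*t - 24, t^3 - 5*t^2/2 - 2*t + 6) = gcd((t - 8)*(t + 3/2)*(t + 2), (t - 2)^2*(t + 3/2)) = t + 3/2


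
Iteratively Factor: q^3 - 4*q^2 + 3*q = (q - 1)*(q^2 - 3*q) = q*(q - 1)*(q - 3)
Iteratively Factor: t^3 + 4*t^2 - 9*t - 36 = (t + 3)*(t^2 + t - 12) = (t - 3)*(t + 3)*(t + 4)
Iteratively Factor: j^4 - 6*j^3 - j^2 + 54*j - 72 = (j - 4)*(j^3 - 2*j^2 - 9*j + 18) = (j - 4)*(j - 2)*(j^2 - 9) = (j - 4)*(j - 2)*(j + 3)*(j - 3)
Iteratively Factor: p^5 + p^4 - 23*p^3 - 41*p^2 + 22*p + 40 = (p + 4)*(p^4 - 3*p^3 - 11*p^2 + 3*p + 10) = (p - 5)*(p + 4)*(p^3 + 2*p^2 - p - 2) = (p - 5)*(p + 1)*(p + 4)*(p^2 + p - 2) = (p - 5)*(p - 1)*(p + 1)*(p + 4)*(p + 2)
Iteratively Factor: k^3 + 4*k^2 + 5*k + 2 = (k + 2)*(k^2 + 2*k + 1) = (k + 1)*(k + 2)*(k + 1)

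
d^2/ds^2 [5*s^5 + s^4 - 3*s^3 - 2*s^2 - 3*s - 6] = 100*s^3 + 12*s^2 - 18*s - 4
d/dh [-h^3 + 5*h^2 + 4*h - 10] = -3*h^2 + 10*h + 4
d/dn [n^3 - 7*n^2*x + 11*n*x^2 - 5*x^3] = 3*n^2 - 14*n*x + 11*x^2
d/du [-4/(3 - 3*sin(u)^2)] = -8*sin(u)/(3*cos(u)^3)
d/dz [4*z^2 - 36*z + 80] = 8*z - 36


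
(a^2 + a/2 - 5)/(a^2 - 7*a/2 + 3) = (2*a + 5)/(2*a - 3)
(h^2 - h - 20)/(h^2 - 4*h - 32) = (h - 5)/(h - 8)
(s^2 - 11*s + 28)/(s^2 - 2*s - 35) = (s - 4)/(s + 5)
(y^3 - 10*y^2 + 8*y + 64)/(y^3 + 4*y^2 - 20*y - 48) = (y - 8)/(y + 6)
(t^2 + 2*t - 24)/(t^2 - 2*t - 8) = (t + 6)/(t + 2)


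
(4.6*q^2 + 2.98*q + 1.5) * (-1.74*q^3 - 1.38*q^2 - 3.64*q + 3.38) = -8.004*q^5 - 11.5332*q^4 - 23.4664*q^3 + 2.6308*q^2 + 4.6124*q + 5.07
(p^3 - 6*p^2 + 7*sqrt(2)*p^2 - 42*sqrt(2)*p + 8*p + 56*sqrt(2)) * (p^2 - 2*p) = p^5 - 8*p^4 + 7*sqrt(2)*p^4 - 56*sqrt(2)*p^3 + 20*p^3 - 16*p^2 + 140*sqrt(2)*p^2 - 112*sqrt(2)*p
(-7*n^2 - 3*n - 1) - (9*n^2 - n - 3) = -16*n^2 - 2*n + 2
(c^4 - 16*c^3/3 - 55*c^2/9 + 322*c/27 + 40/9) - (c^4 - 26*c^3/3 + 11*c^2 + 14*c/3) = 10*c^3/3 - 154*c^2/9 + 196*c/27 + 40/9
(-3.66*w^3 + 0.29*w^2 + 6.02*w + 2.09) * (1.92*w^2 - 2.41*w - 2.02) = -7.0272*w^5 + 9.3774*w^4 + 18.2527*w^3 - 11.0812*w^2 - 17.1973*w - 4.2218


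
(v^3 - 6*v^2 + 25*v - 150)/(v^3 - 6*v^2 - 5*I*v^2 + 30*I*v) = (v + 5*I)/v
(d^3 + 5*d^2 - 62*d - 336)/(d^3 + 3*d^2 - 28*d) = (d^2 - 2*d - 48)/(d*(d - 4))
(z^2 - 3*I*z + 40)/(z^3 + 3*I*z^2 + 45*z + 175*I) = (z - 8*I)/(z^2 - 2*I*z + 35)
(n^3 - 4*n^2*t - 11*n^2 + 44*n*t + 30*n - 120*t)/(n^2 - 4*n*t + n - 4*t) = (n^2 - 11*n + 30)/(n + 1)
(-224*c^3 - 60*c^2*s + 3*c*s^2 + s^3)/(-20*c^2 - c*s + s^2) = (-56*c^2 - c*s + s^2)/(-5*c + s)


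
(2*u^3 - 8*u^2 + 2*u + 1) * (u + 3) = 2*u^4 - 2*u^3 - 22*u^2 + 7*u + 3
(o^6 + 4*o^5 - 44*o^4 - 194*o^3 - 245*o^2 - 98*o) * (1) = o^6 + 4*o^5 - 44*o^4 - 194*o^3 - 245*o^2 - 98*o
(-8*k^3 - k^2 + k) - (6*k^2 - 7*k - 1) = -8*k^3 - 7*k^2 + 8*k + 1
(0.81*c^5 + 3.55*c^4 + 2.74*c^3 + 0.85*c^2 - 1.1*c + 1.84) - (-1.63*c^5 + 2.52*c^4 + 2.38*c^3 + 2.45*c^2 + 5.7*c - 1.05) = 2.44*c^5 + 1.03*c^4 + 0.36*c^3 - 1.6*c^2 - 6.8*c + 2.89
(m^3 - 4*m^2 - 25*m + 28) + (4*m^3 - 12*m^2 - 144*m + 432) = 5*m^3 - 16*m^2 - 169*m + 460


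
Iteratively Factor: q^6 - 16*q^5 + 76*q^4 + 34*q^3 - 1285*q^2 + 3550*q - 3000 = (q + 4)*(q^5 - 20*q^4 + 156*q^3 - 590*q^2 + 1075*q - 750) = (q - 5)*(q + 4)*(q^4 - 15*q^3 + 81*q^2 - 185*q + 150) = (q - 5)^2*(q + 4)*(q^3 - 10*q^2 + 31*q - 30) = (q - 5)^2*(q - 2)*(q + 4)*(q^2 - 8*q + 15) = (q - 5)^3*(q - 2)*(q + 4)*(q - 3)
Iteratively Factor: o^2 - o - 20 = (o - 5)*(o + 4)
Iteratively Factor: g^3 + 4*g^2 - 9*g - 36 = (g + 3)*(g^2 + g - 12) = (g + 3)*(g + 4)*(g - 3)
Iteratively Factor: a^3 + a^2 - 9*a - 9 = (a + 3)*(a^2 - 2*a - 3) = (a + 1)*(a + 3)*(a - 3)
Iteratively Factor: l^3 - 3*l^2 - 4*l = (l)*(l^2 - 3*l - 4) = l*(l + 1)*(l - 4)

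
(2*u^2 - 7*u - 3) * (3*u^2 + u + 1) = 6*u^4 - 19*u^3 - 14*u^2 - 10*u - 3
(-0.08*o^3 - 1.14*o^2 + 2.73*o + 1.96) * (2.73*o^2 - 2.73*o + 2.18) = -0.2184*o^5 - 2.8938*o^4 + 10.3907*o^3 - 4.5873*o^2 + 0.600600000000001*o + 4.2728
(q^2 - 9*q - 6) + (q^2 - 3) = 2*q^2 - 9*q - 9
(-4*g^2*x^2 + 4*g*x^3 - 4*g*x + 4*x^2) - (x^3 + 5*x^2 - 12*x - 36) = -4*g^2*x^2 + 4*g*x^3 - 4*g*x - x^3 - x^2 + 12*x + 36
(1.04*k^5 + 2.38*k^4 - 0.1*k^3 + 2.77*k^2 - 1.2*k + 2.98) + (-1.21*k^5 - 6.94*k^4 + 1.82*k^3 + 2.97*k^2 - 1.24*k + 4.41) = -0.17*k^5 - 4.56*k^4 + 1.72*k^3 + 5.74*k^2 - 2.44*k + 7.39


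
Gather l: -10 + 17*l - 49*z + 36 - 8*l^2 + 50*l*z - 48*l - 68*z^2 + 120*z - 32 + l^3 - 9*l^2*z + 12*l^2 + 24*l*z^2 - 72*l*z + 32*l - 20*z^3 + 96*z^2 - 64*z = l^3 + l^2*(4 - 9*z) + l*(24*z^2 - 22*z + 1) - 20*z^3 + 28*z^2 + 7*z - 6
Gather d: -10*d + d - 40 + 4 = -9*d - 36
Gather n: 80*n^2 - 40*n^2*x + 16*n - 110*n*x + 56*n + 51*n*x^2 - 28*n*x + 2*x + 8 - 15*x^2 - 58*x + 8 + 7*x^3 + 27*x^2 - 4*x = n^2*(80 - 40*x) + n*(51*x^2 - 138*x + 72) + 7*x^3 + 12*x^2 - 60*x + 16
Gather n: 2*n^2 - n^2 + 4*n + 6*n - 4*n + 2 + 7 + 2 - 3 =n^2 + 6*n + 8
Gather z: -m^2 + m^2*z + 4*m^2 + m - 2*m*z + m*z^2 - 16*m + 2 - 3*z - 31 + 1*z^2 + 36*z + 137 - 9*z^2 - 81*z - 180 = 3*m^2 - 15*m + z^2*(m - 8) + z*(m^2 - 2*m - 48) - 72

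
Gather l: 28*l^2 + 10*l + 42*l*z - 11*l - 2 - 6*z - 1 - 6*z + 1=28*l^2 + l*(42*z - 1) - 12*z - 2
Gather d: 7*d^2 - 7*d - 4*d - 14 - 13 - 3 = 7*d^2 - 11*d - 30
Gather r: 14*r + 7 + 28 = 14*r + 35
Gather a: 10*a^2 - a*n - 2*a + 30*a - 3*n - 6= 10*a^2 + a*(28 - n) - 3*n - 6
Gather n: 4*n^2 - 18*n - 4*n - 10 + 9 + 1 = 4*n^2 - 22*n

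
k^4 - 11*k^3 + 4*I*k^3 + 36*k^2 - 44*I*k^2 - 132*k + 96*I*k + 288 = (k - 8)*(k - 3)*(k - 2*I)*(k + 6*I)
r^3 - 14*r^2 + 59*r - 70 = (r - 7)*(r - 5)*(r - 2)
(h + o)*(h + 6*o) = h^2 + 7*h*o + 6*o^2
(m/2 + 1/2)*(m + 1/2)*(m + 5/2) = m^3/2 + 2*m^2 + 17*m/8 + 5/8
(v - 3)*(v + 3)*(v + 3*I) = v^3 + 3*I*v^2 - 9*v - 27*I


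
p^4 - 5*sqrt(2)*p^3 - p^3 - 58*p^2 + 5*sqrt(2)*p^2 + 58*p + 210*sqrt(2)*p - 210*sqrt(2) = (p - 1)*(p - 7*sqrt(2))*(p - 3*sqrt(2))*(p + 5*sqrt(2))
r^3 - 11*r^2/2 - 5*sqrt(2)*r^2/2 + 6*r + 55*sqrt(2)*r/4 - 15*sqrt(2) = (r - 4)*(r - 3/2)*(r - 5*sqrt(2)/2)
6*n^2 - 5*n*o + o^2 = (-3*n + o)*(-2*n + o)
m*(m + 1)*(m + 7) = m^3 + 8*m^2 + 7*m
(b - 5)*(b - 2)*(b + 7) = b^3 - 39*b + 70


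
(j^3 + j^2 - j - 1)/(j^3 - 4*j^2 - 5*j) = (j^2 - 1)/(j*(j - 5))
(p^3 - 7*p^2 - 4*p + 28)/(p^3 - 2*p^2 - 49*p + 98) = (p + 2)/(p + 7)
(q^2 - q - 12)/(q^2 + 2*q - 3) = (q - 4)/(q - 1)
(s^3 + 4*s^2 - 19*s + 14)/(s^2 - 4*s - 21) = (-s^3 - 4*s^2 + 19*s - 14)/(-s^2 + 4*s + 21)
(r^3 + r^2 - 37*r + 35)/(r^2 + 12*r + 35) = (r^2 - 6*r + 5)/(r + 5)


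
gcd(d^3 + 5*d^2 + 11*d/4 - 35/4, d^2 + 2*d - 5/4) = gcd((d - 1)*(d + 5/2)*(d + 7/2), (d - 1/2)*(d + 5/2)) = d + 5/2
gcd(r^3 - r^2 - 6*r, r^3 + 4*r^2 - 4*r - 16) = r + 2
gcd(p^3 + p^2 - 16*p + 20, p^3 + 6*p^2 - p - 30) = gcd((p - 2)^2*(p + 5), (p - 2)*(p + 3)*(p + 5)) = p^2 + 3*p - 10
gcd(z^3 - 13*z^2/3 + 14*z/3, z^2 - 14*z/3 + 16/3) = z - 2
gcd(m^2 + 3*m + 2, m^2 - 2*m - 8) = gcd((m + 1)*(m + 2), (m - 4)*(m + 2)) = m + 2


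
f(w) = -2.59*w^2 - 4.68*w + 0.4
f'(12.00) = -66.84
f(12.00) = -428.72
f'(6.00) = -35.76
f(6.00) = -120.92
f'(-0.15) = -3.90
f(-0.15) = 1.04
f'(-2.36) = 7.54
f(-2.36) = -2.98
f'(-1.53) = 3.25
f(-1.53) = 1.50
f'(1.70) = -13.49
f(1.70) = -15.04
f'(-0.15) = -3.90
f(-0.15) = 1.04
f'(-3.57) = 13.81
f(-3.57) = -15.90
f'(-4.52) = 18.73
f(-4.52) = -31.36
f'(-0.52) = -1.99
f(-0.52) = 2.13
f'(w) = -5.18*w - 4.68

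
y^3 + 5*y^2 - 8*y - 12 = (y - 2)*(y + 1)*(y + 6)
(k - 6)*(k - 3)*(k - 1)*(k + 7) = k^4 - 3*k^3 - 43*k^2 + 171*k - 126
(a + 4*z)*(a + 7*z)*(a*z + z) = a^3*z + 11*a^2*z^2 + a^2*z + 28*a*z^3 + 11*a*z^2 + 28*z^3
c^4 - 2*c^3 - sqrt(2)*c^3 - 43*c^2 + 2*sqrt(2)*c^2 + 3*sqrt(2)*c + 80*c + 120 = (c - 3)*(c + 1)*(c - 5*sqrt(2))*(c + 4*sqrt(2))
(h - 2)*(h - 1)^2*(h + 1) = h^4 - 3*h^3 + h^2 + 3*h - 2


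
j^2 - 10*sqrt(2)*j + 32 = (j - 8*sqrt(2))*(j - 2*sqrt(2))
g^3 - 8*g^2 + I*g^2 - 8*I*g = g*(g - 8)*(g + I)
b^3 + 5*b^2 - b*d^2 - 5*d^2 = (b + 5)*(b - d)*(b + d)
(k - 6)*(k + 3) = k^2 - 3*k - 18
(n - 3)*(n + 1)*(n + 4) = n^3 + 2*n^2 - 11*n - 12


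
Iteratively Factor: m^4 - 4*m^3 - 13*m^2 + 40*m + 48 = (m + 3)*(m^3 - 7*m^2 + 8*m + 16) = (m + 1)*(m + 3)*(m^2 - 8*m + 16) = (m - 4)*(m + 1)*(m + 3)*(m - 4)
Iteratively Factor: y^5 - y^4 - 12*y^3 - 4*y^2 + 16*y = (y)*(y^4 - y^3 - 12*y^2 - 4*y + 16) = y*(y + 2)*(y^3 - 3*y^2 - 6*y + 8) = y*(y - 4)*(y + 2)*(y^2 + y - 2) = y*(y - 4)*(y - 1)*(y + 2)*(y + 2)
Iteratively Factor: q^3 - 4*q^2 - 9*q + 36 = (q - 4)*(q^2 - 9) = (q - 4)*(q + 3)*(q - 3)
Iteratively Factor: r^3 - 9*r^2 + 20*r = (r - 4)*(r^2 - 5*r) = (r - 5)*(r - 4)*(r)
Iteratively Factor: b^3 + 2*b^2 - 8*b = (b)*(b^2 + 2*b - 8) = b*(b + 4)*(b - 2)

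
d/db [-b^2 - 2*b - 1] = -2*b - 2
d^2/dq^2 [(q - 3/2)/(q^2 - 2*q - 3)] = ((7 - 6*q)*(-q^2 + 2*q + 3) + (12 - 8*q)*(q - 1)^2)/(-q^2 + 2*q + 3)^3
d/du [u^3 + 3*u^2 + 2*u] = 3*u^2 + 6*u + 2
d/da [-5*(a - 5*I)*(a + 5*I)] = -10*a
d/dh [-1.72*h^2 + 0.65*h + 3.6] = 0.65 - 3.44*h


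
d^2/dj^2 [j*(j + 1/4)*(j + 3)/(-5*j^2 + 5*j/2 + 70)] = 14*(-19*j^3 - 180*j^2 - 708*j - 722)/(5*(8*j^6 - 12*j^5 - 330*j^4 + 335*j^3 + 4620*j^2 - 2352*j - 21952))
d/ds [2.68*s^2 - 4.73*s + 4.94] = 5.36*s - 4.73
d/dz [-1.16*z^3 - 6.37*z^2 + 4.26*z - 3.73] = -3.48*z^2 - 12.74*z + 4.26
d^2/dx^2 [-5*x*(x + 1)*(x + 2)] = -30*x - 30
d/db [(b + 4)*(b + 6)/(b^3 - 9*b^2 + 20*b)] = (-b^4 - 20*b^3 + 38*b^2 + 432*b - 480)/(b^2*(b^4 - 18*b^3 + 121*b^2 - 360*b + 400))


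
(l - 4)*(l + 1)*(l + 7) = l^3 + 4*l^2 - 25*l - 28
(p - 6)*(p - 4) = p^2 - 10*p + 24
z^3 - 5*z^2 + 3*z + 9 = (z - 3)^2*(z + 1)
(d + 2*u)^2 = d^2 + 4*d*u + 4*u^2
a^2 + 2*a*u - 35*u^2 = (a - 5*u)*(a + 7*u)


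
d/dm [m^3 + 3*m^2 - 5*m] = 3*m^2 + 6*m - 5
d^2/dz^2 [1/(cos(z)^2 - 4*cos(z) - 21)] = (4*sin(z)^4 - 102*sin(z)^2 - 69*cos(z) - 3*cos(3*z) + 24)/(sin(z)^2 + 4*cos(z) + 20)^3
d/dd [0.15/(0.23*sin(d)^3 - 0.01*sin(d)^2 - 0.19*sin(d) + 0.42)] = (-0.1035*sin(d)^2 + 0.003*sin(d) + 0.0285)*cos(d)/(0.23*sin(d)^3 - 0.01*sin(d)^2 - 0.19*sin(d) + 0.42)^2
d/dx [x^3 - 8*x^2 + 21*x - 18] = 3*x^2 - 16*x + 21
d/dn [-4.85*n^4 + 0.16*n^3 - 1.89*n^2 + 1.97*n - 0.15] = -19.4*n^3 + 0.48*n^2 - 3.78*n + 1.97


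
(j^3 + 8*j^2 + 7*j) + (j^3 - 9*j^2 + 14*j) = 2*j^3 - j^2 + 21*j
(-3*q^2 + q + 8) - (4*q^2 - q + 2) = -7*q^2 + 2*q + 6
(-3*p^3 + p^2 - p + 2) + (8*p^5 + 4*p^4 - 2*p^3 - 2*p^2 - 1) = 8*p^5 + 4*p^4 - 5*p^3 - p^2 - p + 1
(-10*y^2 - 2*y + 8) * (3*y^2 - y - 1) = -30*y^4 + 4*y^3 + 36*y^2 - 6*y - 8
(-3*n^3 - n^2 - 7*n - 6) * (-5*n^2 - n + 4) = 15*n^5 + 8*n^4 + 24*n^3 + 33*n^2 - 22*n - 24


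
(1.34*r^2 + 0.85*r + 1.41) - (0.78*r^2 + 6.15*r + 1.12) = 0.56*r^2 - 5.3*r + 0.29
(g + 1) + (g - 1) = 2*g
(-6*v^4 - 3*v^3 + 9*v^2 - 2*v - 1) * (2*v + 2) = -12*v^5 - 18*v^4 + 12*v^3 + 14*v^2 - 6*v - 2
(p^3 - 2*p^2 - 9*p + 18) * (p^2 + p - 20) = p^5 - p^4 - 31*p^3 + 49*p^2 + 198*p - 360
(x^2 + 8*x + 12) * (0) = 0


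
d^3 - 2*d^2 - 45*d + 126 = (d - 6)*(d - 3)*(d + 7)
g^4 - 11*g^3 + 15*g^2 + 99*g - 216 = (g - 8)*(g - 3)^2*(g + 3)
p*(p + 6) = p^2 + 6*p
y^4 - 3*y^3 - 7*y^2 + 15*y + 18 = (y - 3)^2*(y + 1)*(y + 2)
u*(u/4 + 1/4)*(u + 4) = u^3/4 + 5*u^2/4 + u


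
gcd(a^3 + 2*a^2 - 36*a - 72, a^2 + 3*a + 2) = a + 2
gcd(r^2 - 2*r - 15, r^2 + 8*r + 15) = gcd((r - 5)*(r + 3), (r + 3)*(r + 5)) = r + 3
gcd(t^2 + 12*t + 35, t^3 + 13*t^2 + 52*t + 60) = t + 5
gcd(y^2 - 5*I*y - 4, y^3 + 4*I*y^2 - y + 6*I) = y - I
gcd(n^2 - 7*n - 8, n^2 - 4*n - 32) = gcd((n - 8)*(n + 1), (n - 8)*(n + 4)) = n - 8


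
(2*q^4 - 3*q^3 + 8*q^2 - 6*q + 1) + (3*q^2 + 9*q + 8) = 2*q^4 - 3*q^3 + 11*q^2 + 3*q + 9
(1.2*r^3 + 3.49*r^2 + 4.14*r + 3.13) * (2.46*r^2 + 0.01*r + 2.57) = 2.952*r^5 + 8.5974*r^4 + 13.3033*r^3 + 16.7105*r^2 + 10.6711*r + 8.0441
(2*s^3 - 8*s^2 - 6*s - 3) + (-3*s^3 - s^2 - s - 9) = -s^3 - 9*s^2 - 7*s - 12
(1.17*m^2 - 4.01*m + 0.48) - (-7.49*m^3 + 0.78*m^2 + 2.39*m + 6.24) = 7.49*m^3 + 0.39*m^2 - 6.4*m - 5.76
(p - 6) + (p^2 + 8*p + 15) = p^2 + 9*p + 9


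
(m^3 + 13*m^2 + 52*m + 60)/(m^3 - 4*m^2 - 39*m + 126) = (m^2 + 7*m + 10)/(m^2 - 10*m + 21)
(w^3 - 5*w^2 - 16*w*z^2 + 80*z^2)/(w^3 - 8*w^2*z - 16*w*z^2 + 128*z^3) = (5 - w)/(-w + 8*z)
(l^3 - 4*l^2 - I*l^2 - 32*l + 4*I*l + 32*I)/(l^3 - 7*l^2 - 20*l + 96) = (l - I)/(l - 3)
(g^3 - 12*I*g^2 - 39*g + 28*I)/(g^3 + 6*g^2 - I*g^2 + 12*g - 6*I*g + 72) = (g^2 - 8*I*g - 7)/(g^2 + 3*g*(2 + I) + 18*I)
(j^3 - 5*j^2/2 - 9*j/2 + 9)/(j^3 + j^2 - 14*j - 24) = (j^2 - 9*j/2 + 9/2)/(j^2 - j - 12)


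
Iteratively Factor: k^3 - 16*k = (k)*(k^2 - 16) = k*(k + 4)*(k - 4)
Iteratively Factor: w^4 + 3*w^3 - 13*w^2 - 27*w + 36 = (w + 4)*(w^3 - w^2 - 9*w + 9) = (w + 3)*(w + 4)*(w^2 - 4*w + 3) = (w - 3)*(w + 3)*(w + 4)*(w - 1)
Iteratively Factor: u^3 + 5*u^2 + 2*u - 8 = (u + 4)*(u^2 + u - 2) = (u + 2)*(u + 4)*(u - 1)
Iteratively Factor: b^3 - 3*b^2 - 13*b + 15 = (b - 5)*(b^2 + 2*b - 3) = (b - 5)*(b - 1)*(b + 3)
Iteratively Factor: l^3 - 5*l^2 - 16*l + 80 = (l + 4)*(l^2 - 9*l + 20) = (l - 5)*(l + 4)*(l - 4)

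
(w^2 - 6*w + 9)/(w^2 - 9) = (w - 3)/(w + 3)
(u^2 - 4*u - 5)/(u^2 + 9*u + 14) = (u^2 - 4*u - 5)/(u^2 + 9*u + 14)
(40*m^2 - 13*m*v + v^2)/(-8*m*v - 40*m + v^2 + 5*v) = (-5*m + v)/(v + 5)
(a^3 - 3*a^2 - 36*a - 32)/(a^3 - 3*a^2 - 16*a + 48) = (a^2 - 7*a - 8)/(a^2 - 7*a + 12)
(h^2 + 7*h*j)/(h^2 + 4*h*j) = (h + 7*j)/(h + 4*j)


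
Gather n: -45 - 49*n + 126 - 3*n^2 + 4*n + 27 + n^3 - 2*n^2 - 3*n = n^3 - 5*n^2 - 48*n + 108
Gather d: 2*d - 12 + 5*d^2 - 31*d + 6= 5*d^2 - 29*d - 6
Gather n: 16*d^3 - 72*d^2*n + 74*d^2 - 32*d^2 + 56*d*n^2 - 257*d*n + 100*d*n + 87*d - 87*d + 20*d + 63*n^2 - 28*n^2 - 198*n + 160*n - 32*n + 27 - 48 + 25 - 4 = 16*d^3 + 42*d^2 + 20*d + n^2*(56*d + 35) + n*(-72*d^2 - 157*d - 70)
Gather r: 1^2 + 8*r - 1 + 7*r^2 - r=7*r^2 + 7*r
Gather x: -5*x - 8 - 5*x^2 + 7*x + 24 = -5*x^2 + 2*x + 16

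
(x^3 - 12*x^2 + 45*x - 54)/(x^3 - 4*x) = (x^3 - 12*x^2 + 45*x - 54)/(x*(x^2 - 4))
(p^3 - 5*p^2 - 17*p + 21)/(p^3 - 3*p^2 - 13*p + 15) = (p - 7)/(p - 5)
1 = 1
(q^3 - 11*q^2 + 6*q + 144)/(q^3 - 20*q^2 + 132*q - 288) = (q + 3)/(q - 6)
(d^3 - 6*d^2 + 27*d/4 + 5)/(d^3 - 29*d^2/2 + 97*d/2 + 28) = (d^2 - 13*d/2 + 10)/(d^2 - 15*d + 56)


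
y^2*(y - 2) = y^3 - 2*y^2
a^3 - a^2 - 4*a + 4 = (a - 2)*(a - 1)*(a + 2)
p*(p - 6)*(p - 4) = p^3 - 10*p^2 + 24*p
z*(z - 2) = z^2 - 2*z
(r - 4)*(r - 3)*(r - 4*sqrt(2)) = r^3 - 7*r^2 - 4*sqrt(2)*r^2 + 12*r + 28*sqrt(2)*r - 48*sqrt(2)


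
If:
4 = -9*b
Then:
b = -4/9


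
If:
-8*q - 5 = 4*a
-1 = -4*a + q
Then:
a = 1/12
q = -2/3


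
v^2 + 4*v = v*(v + 4)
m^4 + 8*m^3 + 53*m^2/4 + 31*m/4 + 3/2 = (m + 1/2)^2*(m + 1)*(m + 6)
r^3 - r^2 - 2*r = r*(r - 2)*(r + 1)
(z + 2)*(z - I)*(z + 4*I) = z^3 + 2*z^2 + 3*I*z^2 + 4*z + 6*I*z + 8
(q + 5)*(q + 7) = q^2 + 12*q + 35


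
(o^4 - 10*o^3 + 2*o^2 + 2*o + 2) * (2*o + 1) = 2*o^5 - 19*o^4 - 6*o^3 + 6*o^2 + 6*o + 2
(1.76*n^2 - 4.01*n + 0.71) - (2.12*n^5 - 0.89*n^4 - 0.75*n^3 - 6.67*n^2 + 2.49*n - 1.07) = -2.12*n^5 + 0.89*n^4 + 0.75*n^3 + 8.43*n^2 - 6.5*n + 1.78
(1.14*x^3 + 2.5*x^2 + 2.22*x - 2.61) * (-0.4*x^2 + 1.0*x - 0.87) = -0.456*x^5 + 0.14*x^4 + 0.6202*x^3 + 1.089*x^2 - 4.5414*x + 2.2707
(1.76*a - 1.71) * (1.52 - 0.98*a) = -1.7248*a^2 + 4.351*a - 2.5992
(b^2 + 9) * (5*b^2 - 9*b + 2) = 5*b^4 - 9*b^3 + 47*b^2 - 81*b + 18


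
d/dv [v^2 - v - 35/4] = 2*v - 1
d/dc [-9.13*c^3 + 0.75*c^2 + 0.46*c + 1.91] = -27.39*c^2 + 1.5*c + 0.46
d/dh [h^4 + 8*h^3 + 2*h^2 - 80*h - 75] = 4*h^3 + 24*h^2 + 4*h - 80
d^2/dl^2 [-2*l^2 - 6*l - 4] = -4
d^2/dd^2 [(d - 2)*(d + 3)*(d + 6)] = 6*d + 14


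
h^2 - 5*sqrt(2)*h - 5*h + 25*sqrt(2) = (h - 5)*(h - 5*sqrt(2))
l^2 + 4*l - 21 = (l - 3)*(l + 7)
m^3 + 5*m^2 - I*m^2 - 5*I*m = m*(m + 5)*(m - I)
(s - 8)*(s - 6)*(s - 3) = s^3 - 17*s^2 + 90*s - 144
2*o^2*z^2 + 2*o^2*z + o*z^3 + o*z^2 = z*(2*o + z)*(o*z + o)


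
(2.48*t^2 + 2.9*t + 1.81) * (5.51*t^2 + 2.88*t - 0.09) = 13.6648*t^4 + 23.1214*t^3 + 18.1019*t^2 + 4.9518*t - 0.1629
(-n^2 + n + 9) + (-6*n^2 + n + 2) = -7*n^2 + 2*n + 11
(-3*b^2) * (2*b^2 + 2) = -6*b^4 - 6*b^2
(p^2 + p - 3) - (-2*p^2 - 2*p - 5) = 3*p^2 + 3*p + 2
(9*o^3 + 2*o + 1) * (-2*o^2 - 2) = -18*o^5 - 22*o^3 - 2*o^2 - 4*o - 2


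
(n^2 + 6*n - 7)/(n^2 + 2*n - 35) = (n - 1)/(n - 5)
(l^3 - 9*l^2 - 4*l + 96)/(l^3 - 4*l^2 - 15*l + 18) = (l^2 - 12*l + 32)/(l^2 - 7*l + 6)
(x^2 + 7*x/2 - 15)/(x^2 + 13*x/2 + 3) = (2*x - 5)/(2*x + 1)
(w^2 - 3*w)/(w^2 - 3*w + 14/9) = 9*w*(w - 3)/(9*w^2 - 27*w + 14)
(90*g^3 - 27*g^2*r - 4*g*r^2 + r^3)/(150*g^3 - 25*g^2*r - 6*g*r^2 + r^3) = (-3*g + r)/(-5*g + r)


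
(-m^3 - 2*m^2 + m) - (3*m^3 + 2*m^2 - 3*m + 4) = -4*m^3 - 4*m^2 + 4*m - 4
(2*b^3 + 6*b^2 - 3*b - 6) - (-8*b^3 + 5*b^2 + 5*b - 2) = 10*b^3 + b^2 - 8*b - 4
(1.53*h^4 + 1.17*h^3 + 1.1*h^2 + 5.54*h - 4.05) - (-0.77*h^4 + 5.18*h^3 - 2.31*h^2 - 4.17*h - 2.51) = 2.3*h^4 - 4.01*h^3 + 3.41*h^2 + 9.71*h - 1.54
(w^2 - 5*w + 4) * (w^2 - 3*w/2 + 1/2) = w^4 - 13*w^3/2 + 12*w^2 - 17*w/2 + 2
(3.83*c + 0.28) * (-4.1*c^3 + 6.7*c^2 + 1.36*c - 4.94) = -15.703*c^4 + 24.513*c^3 + 7.0848*c^2 - 18.5394*c - 1.3832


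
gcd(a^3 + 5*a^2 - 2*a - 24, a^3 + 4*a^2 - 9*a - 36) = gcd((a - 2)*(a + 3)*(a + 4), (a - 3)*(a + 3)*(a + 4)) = a^2 + 7*a + 12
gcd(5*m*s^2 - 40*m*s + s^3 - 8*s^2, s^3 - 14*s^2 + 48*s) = s^2 - 8*s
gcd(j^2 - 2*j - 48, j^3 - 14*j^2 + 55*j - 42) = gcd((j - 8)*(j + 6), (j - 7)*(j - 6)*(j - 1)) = 1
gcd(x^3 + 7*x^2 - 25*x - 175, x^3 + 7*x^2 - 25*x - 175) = x^3 + 7*x^2 - 25*x - 175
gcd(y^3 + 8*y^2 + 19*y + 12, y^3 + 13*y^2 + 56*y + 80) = y + 4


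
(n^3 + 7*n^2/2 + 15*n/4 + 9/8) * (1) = n^3 + 7*n^2/2 + 15*n/4 + 9/8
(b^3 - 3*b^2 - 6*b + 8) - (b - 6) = b^3 - 3*b^2 - 7*b + 14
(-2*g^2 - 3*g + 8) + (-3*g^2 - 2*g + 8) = -5*g^2 - 5*g + 16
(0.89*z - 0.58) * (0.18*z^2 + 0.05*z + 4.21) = 0.1602*z^3 - 0.0599*z^2 + 3.7179*z - 2.4418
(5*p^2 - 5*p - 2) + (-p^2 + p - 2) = 4*p^2 - 4*p - 4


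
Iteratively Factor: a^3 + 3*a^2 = (a)*(a^2 + 3*a) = a^2*(a + 3)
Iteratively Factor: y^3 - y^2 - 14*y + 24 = (y - 2)*(y^2 + y - 12) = (y - 2)*(y + 4)*(y - 3)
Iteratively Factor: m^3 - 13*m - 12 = (m + 1)*(m^2 - m - 12) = (m + 1)*(m + 3)*(m - 4)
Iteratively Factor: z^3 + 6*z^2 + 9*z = (z + 3)*(z^2 + 3*z) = (z + 3)^2*(z)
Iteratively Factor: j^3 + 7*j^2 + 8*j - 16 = (j + 4)*(j^2 + 3*j - 4) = (j - 1)*(j + 4)*(j + 4)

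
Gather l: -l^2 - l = -l^2 - l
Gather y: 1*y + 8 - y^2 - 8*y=-y^2 - 7*y + 8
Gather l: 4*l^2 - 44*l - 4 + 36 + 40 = 4*l^2 - 44*l + 72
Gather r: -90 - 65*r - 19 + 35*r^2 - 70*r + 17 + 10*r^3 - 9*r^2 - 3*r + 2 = 10*r^3 + 26*r^2 - 138*r - 90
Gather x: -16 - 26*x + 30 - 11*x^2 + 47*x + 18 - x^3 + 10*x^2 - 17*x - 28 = -x^3 - x^2 + 4*x + 4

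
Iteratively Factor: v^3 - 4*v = (v)*(v^2 - 4) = v*(v - 2)*(v + 2)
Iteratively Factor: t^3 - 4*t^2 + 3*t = (t - 3)*(t^2 - t) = (t - 3)*(t - 1)*(t)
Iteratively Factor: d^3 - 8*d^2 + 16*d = (d - 4)*(d^2 - 4*d) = (d - 4)^2*(d)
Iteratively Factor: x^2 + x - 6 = (x + 3)*(x - 2)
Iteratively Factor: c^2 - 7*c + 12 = (c - 3)*(c - 4)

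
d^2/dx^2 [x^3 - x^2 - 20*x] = 6*x - 2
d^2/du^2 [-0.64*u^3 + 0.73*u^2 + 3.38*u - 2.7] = 1.46 - 3.84*u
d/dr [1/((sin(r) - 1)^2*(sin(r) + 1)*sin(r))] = (-4*sin(r)^2 - sin(r) + 1)/((sin(r) - 1)*sin(r)^2*cos(r)^3)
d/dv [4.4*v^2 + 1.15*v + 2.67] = 8.8*v + 1.15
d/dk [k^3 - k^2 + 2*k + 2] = 3*k^2 - 2*k + 2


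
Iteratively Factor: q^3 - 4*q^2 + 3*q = (q - 3)*(q^2 - q) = (q - 3)*(q - 1)*(q)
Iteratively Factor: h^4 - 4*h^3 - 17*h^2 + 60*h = (h - 5)*(h^3 + h^2 - 12*h) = (h - 5)*(h + 4)*(h^2 - 3*h) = h*(h - 5)*(h + 4)*(h - 3)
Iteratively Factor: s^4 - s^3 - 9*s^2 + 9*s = (s + 3)*(s^3 - 4*s^2 + 3*s) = (s - 1)*(s + 3)*(s^2 - 3*s) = (s - 3)*(s - 1)*(s + 3)*(s)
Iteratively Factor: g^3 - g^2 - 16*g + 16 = (g - 4)*(g^2 + 3*g - 4) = (g - 4)*(g - 1)*(g + 4)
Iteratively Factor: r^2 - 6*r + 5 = (r - 1)*(r - 5)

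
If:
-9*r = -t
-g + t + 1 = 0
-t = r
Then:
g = 1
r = 0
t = 0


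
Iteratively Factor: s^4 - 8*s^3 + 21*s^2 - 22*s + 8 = (s - 4)*(s^3 - 4*s^2 + 5*s - 2) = (s - 4)*(s - 2)*(s^2 - 2*s + 1) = (s - 4)*(s - 2)*(s - 1)*(s - 1)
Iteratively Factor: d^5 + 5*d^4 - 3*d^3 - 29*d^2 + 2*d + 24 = (d + 4)*(d^4 + d^3 - 7*d^2 - d + 6) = (d + 3)*(d + 4)*(d^3 - 2*d^2 - d + 2) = (d + 1)*(d + 3)*(d + 4)*(d^2 - 3*d + 2) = (d - 2)*(d + 1)*(d + 3)*(d + 4)*(d - 1)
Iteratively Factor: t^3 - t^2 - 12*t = (t)*(t^2 - t - 12) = t*(t - 4)*(t + 3)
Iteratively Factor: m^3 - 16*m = (m)*(m^2 - 16) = m*(m - 4)*(m + 4)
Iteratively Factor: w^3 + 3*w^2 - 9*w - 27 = (w + 3)*(w^2 - 9) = (w + 3)^2*(w - 3)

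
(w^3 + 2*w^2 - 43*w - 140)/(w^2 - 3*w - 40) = (w^2 - 3*w - 28)/(w - 8)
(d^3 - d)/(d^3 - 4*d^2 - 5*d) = (d - 1)/(d - 5)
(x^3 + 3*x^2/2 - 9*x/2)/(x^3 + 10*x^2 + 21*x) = (x - 3/2)/(x + 7)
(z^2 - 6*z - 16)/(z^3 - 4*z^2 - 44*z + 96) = (z + 2)/(z^2 + 4*z - 12)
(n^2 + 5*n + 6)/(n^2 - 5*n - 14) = (n + 3)/(n - 7)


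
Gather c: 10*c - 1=10*c - 1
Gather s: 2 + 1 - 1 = 2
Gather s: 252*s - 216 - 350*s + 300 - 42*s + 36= 120 - 140*s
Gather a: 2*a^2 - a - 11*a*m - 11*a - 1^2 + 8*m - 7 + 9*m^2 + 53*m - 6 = 2*a^2 + a*(-11*m - 12) + 9*m^2 + 61*m - 14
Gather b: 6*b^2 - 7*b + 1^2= 6*b^2 - 7*b + 1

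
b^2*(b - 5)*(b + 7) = b^4 + 2*b^3 - 35*b^2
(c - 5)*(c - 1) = c^2 - 6*c + 5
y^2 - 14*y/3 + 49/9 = (y - 7/3)^2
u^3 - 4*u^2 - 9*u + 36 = (u - 4)*(u - 3)*(u + 3)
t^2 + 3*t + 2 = (t + 1)*(t + 2)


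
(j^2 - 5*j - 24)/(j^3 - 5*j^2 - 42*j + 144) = (j + 3)/(j^2 + 3*j - 18)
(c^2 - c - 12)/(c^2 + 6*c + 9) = (c - 4)/(c + 3)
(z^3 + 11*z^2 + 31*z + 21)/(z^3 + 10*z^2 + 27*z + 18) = (z + 7)/(z + 6)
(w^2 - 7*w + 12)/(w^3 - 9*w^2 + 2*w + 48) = (w - 4)/(w^2 - 6*w - 16)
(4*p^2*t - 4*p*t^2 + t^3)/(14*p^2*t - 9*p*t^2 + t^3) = (2*p - t)/(7*p - t)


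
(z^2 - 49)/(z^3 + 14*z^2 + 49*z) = (z - 7)/(z*(z + 7))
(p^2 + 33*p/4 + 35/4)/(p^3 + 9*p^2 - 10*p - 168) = (p + 5/4)/(p^2 + 2*p - 24)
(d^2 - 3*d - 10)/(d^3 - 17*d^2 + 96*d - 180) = (d + 2)/(d^2 - 12*d + 36)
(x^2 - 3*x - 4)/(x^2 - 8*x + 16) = (x + 1)/(x - 4)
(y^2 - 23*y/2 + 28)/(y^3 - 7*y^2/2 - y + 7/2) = (y - 8)/(y^2 - 1)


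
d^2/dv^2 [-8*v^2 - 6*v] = -16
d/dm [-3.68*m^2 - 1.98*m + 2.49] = -7.36*m - 1.98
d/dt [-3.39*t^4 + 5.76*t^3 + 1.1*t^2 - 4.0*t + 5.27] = -13.56*t^3 + 17.28*t^2 + 2.2*t - 4.0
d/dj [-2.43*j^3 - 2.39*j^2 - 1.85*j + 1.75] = -7.29*j^2 - 4.78*j - 1.85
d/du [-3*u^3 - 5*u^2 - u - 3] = -9*u^2 - 10*u - 1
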